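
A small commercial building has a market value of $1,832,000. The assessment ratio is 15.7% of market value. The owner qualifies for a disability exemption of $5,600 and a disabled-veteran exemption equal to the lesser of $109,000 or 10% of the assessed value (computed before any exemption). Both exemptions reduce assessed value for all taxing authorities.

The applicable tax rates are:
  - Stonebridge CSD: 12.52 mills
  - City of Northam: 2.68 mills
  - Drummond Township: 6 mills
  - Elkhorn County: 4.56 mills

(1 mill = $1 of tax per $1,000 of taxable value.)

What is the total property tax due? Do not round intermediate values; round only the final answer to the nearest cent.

$6,524.02

Assessed value = $1,832,000 × 0.157 = $287,624
Disabled-veteran exemption = min($109,000, 10% × $287,624) = min($109,000, $28,762.4) = $28,762.4 (percentage binds)
Taxable value = $287,624 − $5,600 − $28,762.4 = $253,261.6
Stonebridge CSD: $253,261.6 × 0.01252 = $3,170.835232
City of Northam: $253,261.6 × 0.00268 = $678.741088
Drummond Township: $253,261.6 × 0.006 = $1,519.5696
Elkhorn County: $253,261.6 × 0.00456 = $1,154.872896
Total = $6,524.018816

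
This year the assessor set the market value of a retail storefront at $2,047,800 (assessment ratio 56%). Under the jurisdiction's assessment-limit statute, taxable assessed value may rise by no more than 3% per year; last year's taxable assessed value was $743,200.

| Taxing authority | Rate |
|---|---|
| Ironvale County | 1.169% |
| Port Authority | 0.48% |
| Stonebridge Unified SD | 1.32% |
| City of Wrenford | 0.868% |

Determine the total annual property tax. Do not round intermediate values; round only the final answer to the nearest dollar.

Uncapped assessed value = $2,047,800 × 0.56 = $1,146,768
Cap limit = $743,200 × 1.03 = $765,496
Taxable assessed value = min($1,146,768, $765,496) = $765,496 (cap binds)
Ironvale County: $765,496 × 0.01169 = $8,948.64824
Port Authority: $765,496 × 0.0048 = $3,674.3808
Stonebridge Unified SD: $765,496 × 0.0132 = $10,104.5472
City of Wrenford: $765,496 × 0.00868 = $6,644.50528
Total = $29,372.08152

$29,372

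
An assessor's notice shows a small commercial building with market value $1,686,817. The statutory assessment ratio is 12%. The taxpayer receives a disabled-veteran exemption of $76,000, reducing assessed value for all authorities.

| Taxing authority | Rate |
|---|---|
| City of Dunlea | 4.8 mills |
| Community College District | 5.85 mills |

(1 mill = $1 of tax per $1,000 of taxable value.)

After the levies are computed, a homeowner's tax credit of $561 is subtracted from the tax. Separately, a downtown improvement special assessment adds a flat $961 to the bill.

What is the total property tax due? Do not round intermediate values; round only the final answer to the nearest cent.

$1,746.35

Assessed value = $1,686,817 × 0.12 = $202,418.04
Taxable value = $202,418.04 − $76,000 = $126,418.04
City of Dunlea: $126,418.04 × 0.0048 = $606.806592
Community College District: $126,418.04 × 0.00585 = $739.545534
Levies subtotal = $1,346.352126
After credit = $1,346.352126 − $561 = $785.352126
Total = $785.352126 + $961 = $1,746.352126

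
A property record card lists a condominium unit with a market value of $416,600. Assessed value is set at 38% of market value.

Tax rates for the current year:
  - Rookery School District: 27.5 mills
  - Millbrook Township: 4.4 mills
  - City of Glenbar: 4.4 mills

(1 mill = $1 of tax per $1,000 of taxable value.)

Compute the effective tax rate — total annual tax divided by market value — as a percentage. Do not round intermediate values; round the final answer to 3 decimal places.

Assessed value = $416,600 × 0.38 = $158,308
Rookery School District: $158,308 × 0.0275 = $4,353.47
Millbrook Township: $158,308 × 0.0044 = $696.5552
City of Glenbar: $158,308 × 0.0044 = $696.5552
Total tax = $5,746.5804
Effective rate = $5,746.5804 ÷ $416,600 = 1.379% of market value

1.379%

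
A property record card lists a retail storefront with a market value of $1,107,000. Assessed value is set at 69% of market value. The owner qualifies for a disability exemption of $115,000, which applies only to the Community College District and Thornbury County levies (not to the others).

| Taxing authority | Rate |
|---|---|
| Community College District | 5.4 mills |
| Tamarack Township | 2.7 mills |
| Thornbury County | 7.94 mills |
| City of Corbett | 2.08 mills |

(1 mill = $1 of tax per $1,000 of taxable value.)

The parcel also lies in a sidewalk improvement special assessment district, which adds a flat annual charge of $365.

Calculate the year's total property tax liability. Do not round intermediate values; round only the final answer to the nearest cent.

Assessed value = $1,107,000 × 0.69 = $763,830
Community College District: ($763,830 − $115,000) × 0.0054 = $648,830 × 0.0054 = $3,503.682
Tamarack Township: $763,830 × 0.0027 = $2,062.341
Thornbury County: ($763,830 − $115,000) × 0.00794 = $648,830 × 0.00794 = $5,151.7102
City of Corbett: $763,830 × 0.00208 = $1,588.7664
Levies subtotal = $12,306.4996
Total = $12,306.4996 + $365 = $12,671.4996

$12,671.50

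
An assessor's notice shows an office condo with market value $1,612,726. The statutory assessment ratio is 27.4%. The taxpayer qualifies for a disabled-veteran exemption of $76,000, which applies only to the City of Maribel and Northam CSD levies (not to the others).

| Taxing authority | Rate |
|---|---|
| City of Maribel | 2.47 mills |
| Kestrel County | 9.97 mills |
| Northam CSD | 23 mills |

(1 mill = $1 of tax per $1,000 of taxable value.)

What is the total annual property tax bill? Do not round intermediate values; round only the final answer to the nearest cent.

Assessed value = $1,612,726 × 0.274 = $441,886.924
City of Maribel: ($441,886.924 − $76,000) × 0.00247 = $365,886.924 × 0.00247 = $903.74070228
Kestrel County: $441,886.924 × 0.00997 = $4,405.61263228
Northam CSD: ($441,886.924 − $76,000) × 0.023 = $365,886.924 × 0.023 = $8,415.399252
Total = $13,724.75258656

$13,724.75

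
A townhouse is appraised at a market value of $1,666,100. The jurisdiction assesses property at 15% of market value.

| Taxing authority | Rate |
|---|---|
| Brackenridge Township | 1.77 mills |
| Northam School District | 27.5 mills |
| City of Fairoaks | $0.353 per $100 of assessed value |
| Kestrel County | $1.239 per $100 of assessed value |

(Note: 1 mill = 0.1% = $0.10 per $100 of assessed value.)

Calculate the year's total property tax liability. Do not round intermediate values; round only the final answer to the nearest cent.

$11,293.66

Assessed value = $1,666,100 × 0.15 = $249,915
Brackenridge Township: $249,915 × 0.00177 = $442.34955
Northam School District: $249,915 × 0.0275 = $6,872.6625
City of Fairoaks: $249,915 × 0.00353 = $882.19995
Kestrel County: $249,915 × 0.01239 = $3,096.44685
Total = $11,293.65885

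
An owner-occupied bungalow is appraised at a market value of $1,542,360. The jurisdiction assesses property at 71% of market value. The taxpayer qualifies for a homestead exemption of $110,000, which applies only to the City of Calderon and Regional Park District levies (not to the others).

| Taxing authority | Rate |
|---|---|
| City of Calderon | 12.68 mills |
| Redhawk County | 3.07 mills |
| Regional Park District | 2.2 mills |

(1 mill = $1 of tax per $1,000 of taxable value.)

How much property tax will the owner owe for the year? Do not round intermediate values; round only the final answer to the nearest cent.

$18,019.81

Assessed value = $1,542,360 × 0.71 = $1,095,075.6
City of Calderon: ($1,095,075.6 − $110,000) × 0.01268 = $985,075.6 × 0.01268 = $12,490.758608
Redhawk County: $1,095,075.6 × 0.00307 = $3,361.882092
Regional Park District: ($1,095,075.6 − $110,000) × 0.0022 = $985,075.6 × 0.0022 = $2,167.16632
Total = $18,019.80702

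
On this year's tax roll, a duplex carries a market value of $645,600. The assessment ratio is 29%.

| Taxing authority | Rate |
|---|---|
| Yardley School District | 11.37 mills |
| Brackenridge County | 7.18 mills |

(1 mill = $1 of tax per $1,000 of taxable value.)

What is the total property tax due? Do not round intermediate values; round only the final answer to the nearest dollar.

$3,473

Assessed value = $645,600 × 0.29 = $187,224
Yardley School District: $187,224 × 0.01137 = $2,128.73688
Brackenridge County: $187,224 × 0.00718 = $1,344.26832
Total = $2,128.73688 + $1,344.26832 = $3,473.0052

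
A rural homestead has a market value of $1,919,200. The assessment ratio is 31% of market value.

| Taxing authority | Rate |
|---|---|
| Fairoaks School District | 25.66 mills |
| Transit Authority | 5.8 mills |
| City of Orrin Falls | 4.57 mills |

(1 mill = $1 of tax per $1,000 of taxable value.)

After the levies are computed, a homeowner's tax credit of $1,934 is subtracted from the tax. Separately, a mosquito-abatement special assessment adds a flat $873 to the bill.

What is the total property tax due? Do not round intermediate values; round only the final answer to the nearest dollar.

Assessed value = $1,919,200 × 0.31 = $594,952
Fairoaks School District: $594,952 × 0.02566 = $15,266.46832
Transit Authority: $594,952 × 0.0058 = $3,450.7216
City of Orrin Falls: $594,952 × 0.00457 = $2,718.93064
Levies subtotal = $21,436.12056
After credit = $21,436.12056 − $1,934 = $19,502.12056
Total = $19,502.12056 + $873 = $20,375.12056

$20,375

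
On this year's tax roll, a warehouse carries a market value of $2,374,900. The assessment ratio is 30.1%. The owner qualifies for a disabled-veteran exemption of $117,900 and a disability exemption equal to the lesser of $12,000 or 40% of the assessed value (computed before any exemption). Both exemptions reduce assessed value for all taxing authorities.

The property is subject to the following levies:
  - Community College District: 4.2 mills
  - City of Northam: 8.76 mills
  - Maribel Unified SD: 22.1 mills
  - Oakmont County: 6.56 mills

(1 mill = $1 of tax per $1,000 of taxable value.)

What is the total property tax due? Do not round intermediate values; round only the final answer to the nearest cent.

$24,345.41

Assessed value = $2,374,900 × 0.301 = $714,844.9
Disability exemption = min($12,000, 40% × $714,844.9) = min($12,000, $285,937.96) = $12,000 (dollar cap binds)
Taxable value = $714,844.9 − $117,900 − $12,000 = $584,944.9
Community College District: $584,944.9 × 0.0042 = $2,456.76858
City of Northam: $584,944.9 × 0.00876 = $5,124.117324
Maribel Unified SD: $584,944.9 × 0.0221 = $12,927.28229
Oakmont County: $584,944.9 × 0.00656 = $3,837.238544
Total = $24,345.406738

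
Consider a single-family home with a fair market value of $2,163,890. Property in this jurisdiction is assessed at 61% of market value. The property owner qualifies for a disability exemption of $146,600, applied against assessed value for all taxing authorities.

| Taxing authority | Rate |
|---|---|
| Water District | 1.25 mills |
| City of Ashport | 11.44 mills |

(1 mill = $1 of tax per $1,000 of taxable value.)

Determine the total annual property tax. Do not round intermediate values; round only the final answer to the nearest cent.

Assessed value = $2,163,890 × 0.61 = $1,319,972.9
Taxable value = $1,319,972.9 − $146,600 = $1,173,372.9
Water District: $1,173,372.9 × 0.00125 = $1,466.716125
City of Ashport: $1,173,372.9 × 0.01144 = $13,423.385976
Total = $1,466.716125 + $13,423.385976 = $14,890.102101

$14,890.10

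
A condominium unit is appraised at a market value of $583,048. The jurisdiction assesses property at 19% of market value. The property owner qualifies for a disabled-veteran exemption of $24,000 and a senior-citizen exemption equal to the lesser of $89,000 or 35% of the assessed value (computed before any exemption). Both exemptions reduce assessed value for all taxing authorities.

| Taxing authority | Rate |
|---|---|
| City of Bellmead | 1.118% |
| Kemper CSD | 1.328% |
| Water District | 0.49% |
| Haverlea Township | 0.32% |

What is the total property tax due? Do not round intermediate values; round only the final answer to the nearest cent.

Assessed value = $583,048 × 0.19 = $110,779.12
Senior-citizen exemption = min($89,000, 35% × $110,779.12) = min($89,000, $38,772.692) = $38,772.692 (percentage binds)
Taxable value = $110,779.12 − $24,000 − $38,772.692 = $48,006.428
City of Bellmead: $48,006.428 × 0.01118 = $536.71186504
Kemper CSD: $48,006.428 × 0.01328 = $637.52536384
Water District: $48,006.428 × 0.0049 = $235.2314972
Haverlea Township: $48,006.428 × 0.0032 = $153.6205696
Total = $1,563.08929568

$1,563.09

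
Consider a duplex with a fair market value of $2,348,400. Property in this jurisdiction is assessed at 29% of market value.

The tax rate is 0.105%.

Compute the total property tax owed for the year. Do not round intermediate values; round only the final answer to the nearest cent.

$715.09

Assessed value = $2,348,400 × 0.29 = $681,036
Tax = $681,036 × 0.00105 = $715.0878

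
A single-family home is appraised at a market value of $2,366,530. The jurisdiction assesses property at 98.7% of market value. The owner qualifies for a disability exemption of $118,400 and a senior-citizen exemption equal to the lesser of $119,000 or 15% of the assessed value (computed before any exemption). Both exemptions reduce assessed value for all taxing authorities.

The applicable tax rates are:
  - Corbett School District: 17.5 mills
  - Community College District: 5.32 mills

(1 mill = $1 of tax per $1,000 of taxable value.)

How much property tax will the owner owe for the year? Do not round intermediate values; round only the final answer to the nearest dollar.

Assessed value = $2,366,530 × 0.987 = $2,335,765.11
Senior-citizen exemption = min($119,000, 15% × $2,335,765.11) = min($119,000, $350,364.7665) = $119,000 (dollar cap binds)
Taxable value = $2,335,765.11 − $118,400 − $119,000 = $2,098,365.11
Corbett School District: $2,098,365.11 × 0.0175 = $36,721.389425
Community College District: $2,098,365.11 × 0.00532 = $11,163.3023852
Total = $47,884.6918102

$47,885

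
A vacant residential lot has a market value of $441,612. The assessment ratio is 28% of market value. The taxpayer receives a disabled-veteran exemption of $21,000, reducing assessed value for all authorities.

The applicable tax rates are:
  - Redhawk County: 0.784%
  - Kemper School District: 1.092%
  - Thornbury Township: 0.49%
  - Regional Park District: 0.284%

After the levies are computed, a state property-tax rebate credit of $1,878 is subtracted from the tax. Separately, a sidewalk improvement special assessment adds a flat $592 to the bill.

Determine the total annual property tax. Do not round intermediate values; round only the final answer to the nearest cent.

Assessed value = $441,612 × 0.28 = $123,651.36
Taxable value = $123,651.36 − $21,000 = $102,651.36
Redhawk County: $102,651.36 × 0.00784 = $804.7866624
Kemper School District: $102,651.36 × 0.01092 = $1,120.9528512
Thornbury Township: $102,651.36 × 0.0049 = $502.991664
Regional Park District: $102,651.36 × 0.00284 = $291.5298624
Levies subtotal = $2,720.26104
After credit = $2,720.26104 − $1,878 = $842.26104
Total = $842.26104 + $592 = $1,434.26104

$1,434.26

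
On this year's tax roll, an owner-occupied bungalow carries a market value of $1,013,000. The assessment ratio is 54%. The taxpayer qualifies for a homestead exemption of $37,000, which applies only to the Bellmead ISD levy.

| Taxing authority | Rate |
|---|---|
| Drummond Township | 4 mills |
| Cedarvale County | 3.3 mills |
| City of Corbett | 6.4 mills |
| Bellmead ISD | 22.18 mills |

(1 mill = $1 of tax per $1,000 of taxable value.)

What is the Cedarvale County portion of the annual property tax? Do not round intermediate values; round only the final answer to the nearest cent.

Assessed value = $1,013,000 × 0.54 = $547,020
Cedarvale County taxable value = $547,020 (exemption does not apply)
Cedarvale County levy = $547,020 × 0.0033 = $1,805.166

$1,805.17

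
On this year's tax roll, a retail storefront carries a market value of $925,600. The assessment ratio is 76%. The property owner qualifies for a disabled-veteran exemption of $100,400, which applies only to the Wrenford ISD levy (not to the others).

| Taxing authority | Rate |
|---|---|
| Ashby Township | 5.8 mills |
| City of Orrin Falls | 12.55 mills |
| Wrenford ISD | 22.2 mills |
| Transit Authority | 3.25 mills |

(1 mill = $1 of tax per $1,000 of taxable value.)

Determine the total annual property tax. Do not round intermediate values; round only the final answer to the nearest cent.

Assessed value = $925,600 × 0.76 = $703,456
Ashby Township: $703,456 × 0.0058 = $4,080.0448
City of Orrin Falls: $703,456 × 0.01255 = $8,828.3728
Wrenford ISD: ($703,456 − $100,400) × 0.0222 = $603,056 × 0.0222 = $13,387.8432
Transit Authority: $703,456 × 0.00325 = $2,286.232
Total = $28,582.4928

$28,582.49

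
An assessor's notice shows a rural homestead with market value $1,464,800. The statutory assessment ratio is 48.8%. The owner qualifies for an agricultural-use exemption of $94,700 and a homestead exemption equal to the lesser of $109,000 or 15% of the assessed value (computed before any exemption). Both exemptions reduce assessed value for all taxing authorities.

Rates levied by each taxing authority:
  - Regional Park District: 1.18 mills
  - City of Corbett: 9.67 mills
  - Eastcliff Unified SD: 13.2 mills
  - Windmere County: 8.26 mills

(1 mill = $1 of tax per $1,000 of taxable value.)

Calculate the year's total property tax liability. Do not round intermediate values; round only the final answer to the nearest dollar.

$16,572

Assessed value = $1,464,800 × 0.488 = $714,822.4
Homestead exemption = min($109,000, 15% × $714,822.4) = min($109,000, $107,223.36) = $107,223.36 (percentage binds)
Taxable value = $714,822.4 − $94,700 − $107,223.36 = $512,899.04
Regional Park District: $512,899.04 × 0.00118 = $605.2208672
City of Corbett: $512,899.04 × 0.00967 = $4,959.7337168
Eastcliff Unified SD: $512,899.04 × 0.0132 = $6,770.267328
Windmere County: $512,899.04 × 0.00826 = $4,236.5460704
Total = $16,571.7679824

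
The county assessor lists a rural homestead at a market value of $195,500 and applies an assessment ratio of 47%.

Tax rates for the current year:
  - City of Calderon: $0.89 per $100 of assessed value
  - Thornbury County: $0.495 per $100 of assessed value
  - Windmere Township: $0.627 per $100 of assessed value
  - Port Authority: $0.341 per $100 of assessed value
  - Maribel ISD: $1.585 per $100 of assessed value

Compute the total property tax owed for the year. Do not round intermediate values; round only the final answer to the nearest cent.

Assessed value = $195,500 × 0.47 = $91,885
City of Calderon: $91,885 × 0.0089 = $817.7765
Thornbury County: $91,885 × 0.00495 = $454.83075
Windmere Township: $91,885 × 0.00627 = $576.11895
Port Authority: $91,885 × 0.00341 = $313.32785
Maribel ISD: $91,885 × 0.01585 = $1,456.37725
Total = $817.7765 + $454.83075 + $576.11895 + $313.32785 + $1,456.37725 = $3,618.4313

$3,618.43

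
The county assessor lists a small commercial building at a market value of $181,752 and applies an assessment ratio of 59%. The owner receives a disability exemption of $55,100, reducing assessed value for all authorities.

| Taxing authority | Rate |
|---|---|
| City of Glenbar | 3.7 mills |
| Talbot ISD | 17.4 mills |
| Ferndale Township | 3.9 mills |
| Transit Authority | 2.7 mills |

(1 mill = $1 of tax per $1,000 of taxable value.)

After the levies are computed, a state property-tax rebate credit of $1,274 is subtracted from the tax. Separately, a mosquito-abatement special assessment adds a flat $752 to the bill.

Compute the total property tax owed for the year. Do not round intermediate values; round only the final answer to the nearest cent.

Assessed value = $181,752 × 0.59 = $107,233.68
Taxable value = $107,233.68 − $55,100 = $52,133.68
City of Glenbar: $52,133.68 × 0.0037 = $192.894616
Talbot ISD: $52,133.68 × 0.0174 = $907.126032
Ferndale Township: $52,133.68 × 0.0039 = $203.321352
Transit Authority: $52,133.68 × 0.0027 = $140.760936
Levies subtotal = $1,444.102936
After credit = $1,444.102936 − $1,274 = $170.102936
Total = $170.102936 + $752 = $922.102936

$922.10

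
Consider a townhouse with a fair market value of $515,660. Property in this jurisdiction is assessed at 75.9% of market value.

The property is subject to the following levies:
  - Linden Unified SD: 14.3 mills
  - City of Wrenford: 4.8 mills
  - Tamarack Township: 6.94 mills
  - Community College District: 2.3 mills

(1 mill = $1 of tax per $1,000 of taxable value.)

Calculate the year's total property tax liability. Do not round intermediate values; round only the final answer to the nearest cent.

$11,091.88

Assessed value = $515,660 × 0.759 = $391,385.94
Linden Unified SD: $391,385.94 × 0.0143 = $5,596.818942
City of Wrenford: $391,385.94 × 0.0048 = $1,878.652512
Tamarack Township: $391,385.94 × 0.00694 = $2,716.2184236
Community College District: $391,385.94 × 0.0023 = $900.187662
Total = $5,596.818942 + $1,878.652512 + $2,716.2184236 + $900.187662 = $11,091.8775396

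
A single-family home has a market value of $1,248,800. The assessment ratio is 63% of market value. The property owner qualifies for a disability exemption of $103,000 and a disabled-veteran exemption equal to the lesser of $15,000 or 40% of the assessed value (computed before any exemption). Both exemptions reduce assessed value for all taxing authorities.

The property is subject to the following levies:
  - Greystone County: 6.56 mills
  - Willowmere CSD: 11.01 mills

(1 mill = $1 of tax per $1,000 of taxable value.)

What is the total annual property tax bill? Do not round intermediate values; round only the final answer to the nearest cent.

Assessed value = $1,248,800 × 0.63 = $786,744
Disabled-veteran exemption = min($15,000, 40% × $786,744) = min($15,000, $314,697.6) = $15,000 (dollar cap binds)
Taxable value = $786,744 − $103,000 − $15,000 = $668,744
Greystone County: $668,744 × 0.00656 = $4,386.96064
Willowmere CSD: $668,744 × 0.01101 = $7,362.87144
Total = $11,749.83208

$11,749.83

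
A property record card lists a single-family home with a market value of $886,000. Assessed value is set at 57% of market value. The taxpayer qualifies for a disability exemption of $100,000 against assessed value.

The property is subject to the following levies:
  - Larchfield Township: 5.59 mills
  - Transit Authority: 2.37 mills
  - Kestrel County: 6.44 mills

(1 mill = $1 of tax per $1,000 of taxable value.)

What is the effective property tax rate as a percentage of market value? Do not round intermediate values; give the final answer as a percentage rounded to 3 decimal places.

0.658%

Assessed value = $886,000 × 0.57 = $505,020
Taxable value = $505,020 − $100,000 = $405,020
Larchfield Township: $405,020 × 0.00559 = $2,264.0618
Transit Authority: $405,020 × 0.00237 = $959.8974
Kestrel County: $405,020 × 0.00644 = $2,608.3288
Total tax = $5,832.288
Effective rate = $5,832.288 ÷ $886,000 = 0.658% of market value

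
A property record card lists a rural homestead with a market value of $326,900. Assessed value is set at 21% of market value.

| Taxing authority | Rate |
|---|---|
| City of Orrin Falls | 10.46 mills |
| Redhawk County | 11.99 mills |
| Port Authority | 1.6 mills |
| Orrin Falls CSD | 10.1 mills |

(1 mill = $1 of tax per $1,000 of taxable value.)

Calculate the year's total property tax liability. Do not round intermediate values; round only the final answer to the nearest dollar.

$2,344

Assessed value = $326,900 × 0.21 = $68,649
City of Orrin Falls: $68,649 × 0.01046 = $718.06854
Redhawk County: $68,649 × 0.01199 = $823.10151
Port Authority: $68,649 × 0.0016 = $109.8384
Orrin Falls CSD: $68,649 × 0.0101 = $693.3549
Total = $718.06854 + $823.10151 + $109.8384 + $693.3549 = $2,344.36335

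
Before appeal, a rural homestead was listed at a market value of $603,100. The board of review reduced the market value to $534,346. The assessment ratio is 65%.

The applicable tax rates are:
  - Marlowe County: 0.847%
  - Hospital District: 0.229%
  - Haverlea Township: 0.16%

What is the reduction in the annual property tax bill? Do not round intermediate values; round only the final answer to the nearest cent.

Old assessed value = $603,100 × 0.65 = $392,015
New assessed value = $534,346 × 0.65 = $347,324.9
Combined rate = 0.00847 + 0.00229 + 0.0016 = 0.01236
Old tax = $392,015 × 0.01236 = $4,845.3054
New tax = $347,324.9 × 0.01236 = $4,292.935764
Reduction = $4,845.3054 − $4,292.935764 = $552.369636

$552.37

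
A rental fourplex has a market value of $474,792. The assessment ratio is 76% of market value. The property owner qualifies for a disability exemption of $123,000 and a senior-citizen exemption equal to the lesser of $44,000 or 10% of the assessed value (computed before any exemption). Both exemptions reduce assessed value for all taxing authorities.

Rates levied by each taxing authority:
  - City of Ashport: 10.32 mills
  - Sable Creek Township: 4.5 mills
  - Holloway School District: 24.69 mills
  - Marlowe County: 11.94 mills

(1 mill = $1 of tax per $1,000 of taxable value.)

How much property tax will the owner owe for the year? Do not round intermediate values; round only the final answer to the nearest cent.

Assessed value = $474,792 × 0.76 = $360,841.92
Senior-citizen exemption = min($44,000, 10% × $360,841.92) = min($44,000, $36,084.192) = $36,084.192 (percentage binds)
Taxable value = $360,841.92 − $123,000 − $36,084.192 = $201,757.728
City of Ashport: $201,757.728 × 0.01032 = $2,082.13975296
Sable Creek Township: $201,757.728 × 0.0045 = $907.909776
Holloway School District: $201,757.728 × 0.02469 = $4,981.39830432
Marlowe County: $201,757.728 × 0.01194 = $2,408.98727232
Total = $10,380.4351056

$10,380.44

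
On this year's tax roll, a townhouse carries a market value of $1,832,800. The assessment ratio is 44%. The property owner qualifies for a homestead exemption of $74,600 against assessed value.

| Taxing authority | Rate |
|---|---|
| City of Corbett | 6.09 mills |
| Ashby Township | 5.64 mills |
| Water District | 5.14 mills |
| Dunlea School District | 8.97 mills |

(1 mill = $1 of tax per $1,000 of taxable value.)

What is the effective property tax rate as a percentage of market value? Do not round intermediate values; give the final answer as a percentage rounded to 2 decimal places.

Assessed value = $1,832,800 × 0.44 = $806,432
Taxable value = $806,432 − $74,600 = $731,832
City of Corbett: $731,832 × 0.00609 = $4,456.85688
Ashby Township: $731,832 × 0.00564 = $4,127.53248
Water District: $731,832 × 0.00514 = $3,761.61648
Dunlea School District: $731,832 × 0.00897 = $6,564.53304
Total tax = $18,910.53888
Effective rate = $18,910.53888 ÷ $1,832,800 = 1.03% of market value

1.03%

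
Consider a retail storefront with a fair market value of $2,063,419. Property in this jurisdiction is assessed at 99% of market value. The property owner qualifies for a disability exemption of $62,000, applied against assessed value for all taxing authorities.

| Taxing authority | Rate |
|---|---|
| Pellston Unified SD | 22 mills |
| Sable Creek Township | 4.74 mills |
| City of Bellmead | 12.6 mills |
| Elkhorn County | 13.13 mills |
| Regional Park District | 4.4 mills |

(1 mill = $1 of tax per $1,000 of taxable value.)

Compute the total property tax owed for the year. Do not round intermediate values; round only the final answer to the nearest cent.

$112,647.23

Assessed value = $2,063,419 × 0.99 = $2,042,784.81
Taxable value = $2,042,784.81 − $62,000 = $1,980,784.81
Pellston Unified SD: $1,980,784.81 × 0.022 = $43,577.26582
Sable Creek Township: $1,980,784.81 × 0.00474 = $9,388.9199994
City of Bellmead: $1,980,784.81 × 0.0126 = $24,957.888606
Elkhorn County: $1,980,784.81 × 0.01313 = $26,007.7045553
Regional Park District: $1,980,784.81 × 0.0044 = $8,715.453164
Total = $43,577.26582 + $9,388.9199994 + $24,957.888606 + $26,007.7045553 + $8,715.453164 = $112,647.2321447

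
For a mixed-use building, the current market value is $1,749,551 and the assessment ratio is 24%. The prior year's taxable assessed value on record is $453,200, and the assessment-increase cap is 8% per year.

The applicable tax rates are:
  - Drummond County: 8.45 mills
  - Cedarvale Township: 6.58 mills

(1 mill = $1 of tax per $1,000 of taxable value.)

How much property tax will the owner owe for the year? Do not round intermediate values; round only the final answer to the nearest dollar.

$6,311

Uncapped assessed value = $1,749,551 × 0.24 = $419,892.24
Cap limit = $453,200 × 1.08 = $489,456
Taxable assessed value = min($419,892.24, $489,456) = $419,892.24 (cap does not bind)
Drummond County: $419,892.24 × 0.00845 = $3,548.089428
Cedarvale Township: $419,892.24 × 0.00658 = $2,762.8909392
Total = $6,310.9803672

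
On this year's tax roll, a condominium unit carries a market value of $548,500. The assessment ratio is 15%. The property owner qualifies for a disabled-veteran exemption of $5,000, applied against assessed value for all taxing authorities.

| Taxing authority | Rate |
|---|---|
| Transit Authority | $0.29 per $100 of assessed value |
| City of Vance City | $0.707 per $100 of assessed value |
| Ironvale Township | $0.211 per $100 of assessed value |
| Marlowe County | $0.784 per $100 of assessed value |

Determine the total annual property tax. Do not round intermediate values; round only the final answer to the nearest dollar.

Assessed value = $548,500 × 0.15 = $82,275
Taxable value = $82,275 − $5,000 = $77,275
Transit Authority: $77,275 × 0.0029 = $224.0975
City of Vance City: $77,275 × 0.00707 = $546.33425
Ironvale Township: $77,275 × 0.00211 = $163.05025
Marlowe County: $77,275 × 0.00784 = $605.836
Total = $224.0975 + $546.33425 + $163.05025 + $605.836 = $1,539.318

$1,539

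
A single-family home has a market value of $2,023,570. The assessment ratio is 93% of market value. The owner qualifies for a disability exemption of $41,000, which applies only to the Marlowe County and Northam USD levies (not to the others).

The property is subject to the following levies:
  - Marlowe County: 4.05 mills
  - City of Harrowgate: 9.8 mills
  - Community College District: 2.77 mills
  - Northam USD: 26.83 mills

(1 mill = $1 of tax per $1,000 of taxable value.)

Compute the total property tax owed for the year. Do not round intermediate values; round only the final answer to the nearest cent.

$80,503.35

Assessed value = $2,023,570 × 0.93 = $1,881,920.1
Marlowe County: ($1,881,920.1 − $41,000) × 0.00405 = $1,840,920.1 × 0.00405 = $7,455.726405
City of Harrowgate: $1,881,920.1 × 0.0098 = $18,442.81698
Community College District: $1,881,920.1 × 0.00277 = $5,212.918677
Northam USD: ($1,881,920.1 − $41,000) × 0.02683 = $1,840,920.1 × 0.02683 = $49,391.886283
Total = $80,503.348345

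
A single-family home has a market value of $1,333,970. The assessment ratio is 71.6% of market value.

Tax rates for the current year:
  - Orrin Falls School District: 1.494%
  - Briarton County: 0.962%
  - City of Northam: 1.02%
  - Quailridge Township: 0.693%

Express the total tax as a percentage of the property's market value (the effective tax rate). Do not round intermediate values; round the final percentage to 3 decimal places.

Assessed value = $1,333,970 × 0.716 = $955,122.52
Orrin Falls School District: $955,122.52 × 0.01494 = $14,269.5304488
Briarton County: $955,122.52 × 0.00962 = $9,188.2786424
City of Northam: $955,122.52 × 0.0102 = $9,742.249704
Quailridge Township: $955,122.52 × 0.00693 = $6,618.9990636
Total tax = $39,819.0578588
Effective rate = $39,819.0578588 ÷ $1,333,970 = 2.985% of market value

2.985%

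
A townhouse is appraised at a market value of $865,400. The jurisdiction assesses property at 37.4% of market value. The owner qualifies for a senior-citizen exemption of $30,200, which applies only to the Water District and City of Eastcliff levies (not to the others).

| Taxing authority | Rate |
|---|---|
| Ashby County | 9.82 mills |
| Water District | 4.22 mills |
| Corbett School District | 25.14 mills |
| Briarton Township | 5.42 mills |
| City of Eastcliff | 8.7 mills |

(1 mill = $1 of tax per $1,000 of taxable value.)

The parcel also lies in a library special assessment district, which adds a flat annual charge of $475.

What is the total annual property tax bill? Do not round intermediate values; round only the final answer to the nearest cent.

$17,335.87

Assessed value = $865,400 × 0.374 = $323,659.6
Ashby County: $323,659.6 × 0.00982 = $3,178.337272
Water District: ($323,659.6 − $30,200) × 0.00422 = $293,459.6 × 0.00422 = $1,238.399512
Corbett School District: $323,659.6 × 0.02514 = $8,136.802344
Briarton Township: $323,659.6 × 0.00542 = $1,754.235032
City of Eastcliff: ($323,659.6 − $30,200) × 0.0087 = $293,459.6 × 0.0087 = $2,553.09852
Levies subtotal = $16,860.87268
Total = $16,860.87268 + $475 = $17,335.87268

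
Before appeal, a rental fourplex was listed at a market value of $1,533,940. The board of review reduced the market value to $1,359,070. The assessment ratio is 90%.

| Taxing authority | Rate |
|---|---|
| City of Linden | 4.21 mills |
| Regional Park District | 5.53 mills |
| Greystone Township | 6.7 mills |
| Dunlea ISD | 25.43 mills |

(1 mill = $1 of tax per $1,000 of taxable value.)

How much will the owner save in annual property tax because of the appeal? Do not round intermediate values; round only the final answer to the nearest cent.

Old assessed value = $1,533,940 × 0.9 = $1,380,546
New assessed value = $1,359,070 × 0.9 = $1,223,163
Combined rate = 0.00421 + 0.00553 + 0.0067 + 0.02543 = 0.04187
Old tax = $1,380,546 × 0.04187 = $57,803.46102
New tax = $1,223,163 × 0.04187 = $51,213.83481
Reduction = $57,803.46102 − $51,213.83481 = $6,589.62621

$6,589.63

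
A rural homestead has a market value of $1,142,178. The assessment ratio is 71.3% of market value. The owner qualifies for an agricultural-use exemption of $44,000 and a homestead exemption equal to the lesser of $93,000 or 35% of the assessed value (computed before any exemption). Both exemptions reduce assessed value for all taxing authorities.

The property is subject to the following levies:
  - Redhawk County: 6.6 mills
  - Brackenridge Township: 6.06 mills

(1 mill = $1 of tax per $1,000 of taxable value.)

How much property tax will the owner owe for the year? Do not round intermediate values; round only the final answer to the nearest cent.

$8,575.54

Assessed value = $1,142,178 × 0.713 = $814,372.914
Homestead exemption = min($93,000, 35% × $814,372.914) = min($93,000, $285,030.5199) = $93,000 (dollar cap binds)
Taxable value = $814,372.914 − $44,000 − $93,000 = $677,372.914
Redhawk County: $677,372.914 × 0.0066 = $4,470.6612324
Brackenridge Township: $677,372.914 × 0.00606 = $4,104.87985884
Total = $8,575.54109124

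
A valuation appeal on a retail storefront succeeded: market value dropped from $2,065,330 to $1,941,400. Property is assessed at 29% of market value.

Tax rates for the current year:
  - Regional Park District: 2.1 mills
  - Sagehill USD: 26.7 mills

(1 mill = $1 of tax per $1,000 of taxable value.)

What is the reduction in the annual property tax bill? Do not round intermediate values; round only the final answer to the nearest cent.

$1,035.06

Old assessed value = $2,065,330 × 0.29 = $598,945.7
New assessed value = $1,941,400 × 0.29 = $563,006
Combined rate = 0.0021 + 0.0267 = 0.0288
Old tax = $598,945.7 × 0.0288 = $17,249.63616
New tax = $563,006 × 0.0288 = $16,214.5728
Reduction = $17,249.63616 − $16,214.5728 = $1,035.06336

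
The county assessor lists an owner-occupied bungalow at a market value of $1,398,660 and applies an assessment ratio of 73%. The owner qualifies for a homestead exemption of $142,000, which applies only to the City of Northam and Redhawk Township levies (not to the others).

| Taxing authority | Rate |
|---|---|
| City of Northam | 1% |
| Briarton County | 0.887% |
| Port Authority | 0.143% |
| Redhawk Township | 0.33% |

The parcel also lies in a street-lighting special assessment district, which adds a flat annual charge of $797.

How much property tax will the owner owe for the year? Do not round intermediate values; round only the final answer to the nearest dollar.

$23,005

Assessed value = $1,398,660 × 0.73 = $1,021,021.8
City of Northam: ($1,021,021.8 − $142,000) × 0.01 = $879,021.8 × 0.01 = $8,790.218
Briarton County: $1,021,021.8 × 0.00887 = $9,056.463366
Port Authority: $1,021,021.8 × 0.00143 = $1,460.061174
Redhawk Township: ($1,021,021.8 − $142,000) × 0.0033 = $879,021.8 × 0.0033 = $2,900.77194
Levies subtotal = $22,207.51448
Total = $22,207.51448 + $797 = $23,004.51448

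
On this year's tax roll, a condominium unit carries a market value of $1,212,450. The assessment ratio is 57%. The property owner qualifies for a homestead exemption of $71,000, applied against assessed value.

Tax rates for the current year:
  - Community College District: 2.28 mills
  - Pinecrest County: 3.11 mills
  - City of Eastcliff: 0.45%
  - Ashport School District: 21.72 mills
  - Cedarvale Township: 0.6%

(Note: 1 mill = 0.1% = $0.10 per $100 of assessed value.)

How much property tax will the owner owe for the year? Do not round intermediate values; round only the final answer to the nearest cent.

$23,321.83

Assessed value = $1,212,450 × 0.57 = $691,096.5
Taxable value = $691,096.5 − $71,000 = $620,096.5
Community College District: $620,096.5 × 0.00228 = $1,413.82002
Pinecrest County: $620,096.5 × 0.00311 = $1,928.500115
City of Eastcliff: $620,096.5 × 0.0045 = $2,790.43425
Ashport School District: $620,096.5 × 0.02172 = $13,468.49598
Cedarvale Township: $620,096.5 × 0.006 = $3,720.579
Total = $23,321.829365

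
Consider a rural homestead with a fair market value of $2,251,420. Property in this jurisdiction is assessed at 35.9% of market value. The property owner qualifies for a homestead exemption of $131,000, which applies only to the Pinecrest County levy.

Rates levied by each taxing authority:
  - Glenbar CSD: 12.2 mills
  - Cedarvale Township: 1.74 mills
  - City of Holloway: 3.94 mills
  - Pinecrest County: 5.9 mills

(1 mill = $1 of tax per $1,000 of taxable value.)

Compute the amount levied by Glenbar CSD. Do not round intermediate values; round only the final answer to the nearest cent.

Assessed value = $2,251,420 × 0.359 = $808,259.78
Glenbar CSD taxable value = $808,259.78 (exemption does not apply)
Glenbar CSD levy = $808,259.78 × 0.0122 = $9,860.769316

$9,860.77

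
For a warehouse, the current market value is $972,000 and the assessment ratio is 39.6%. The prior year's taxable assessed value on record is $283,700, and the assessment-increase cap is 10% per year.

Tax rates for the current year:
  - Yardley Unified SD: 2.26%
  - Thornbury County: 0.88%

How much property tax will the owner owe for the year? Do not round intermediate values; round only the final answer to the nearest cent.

$9,799.00

Uncapped assessed value = $972,000 × 0.396 = $384,912
Cap limit = $283,700 × 1.1 = $312,070
Taxable assessed value = min($384,912, $312,070) = $312,070 (cap binds)
Yardley Unified SD: $312,070 × 0.0226 = $7,052.782
Thornbury County: $312,070 × 0.0088 = $2,746.216
Total = $9,798.998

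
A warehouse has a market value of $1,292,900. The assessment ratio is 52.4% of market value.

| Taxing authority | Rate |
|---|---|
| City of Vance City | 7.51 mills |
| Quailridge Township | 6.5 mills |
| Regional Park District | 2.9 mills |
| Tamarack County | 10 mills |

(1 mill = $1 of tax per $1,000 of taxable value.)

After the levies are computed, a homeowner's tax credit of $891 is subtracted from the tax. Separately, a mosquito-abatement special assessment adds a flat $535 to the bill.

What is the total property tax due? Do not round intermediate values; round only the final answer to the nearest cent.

$17,874.98

Assessed value = $1,292,900 × 0.524 = $677,479.6
City of Vance City: $677,479.6 × 0.00751 = $5,087.871796
Quailridge Township: $677,479.6 × 0.0065 = $4,403.6174
Regional Park District: $677,479.6 × 0.0029 = $1,964.69084
Tamarack County: $677,479.6 × 0.01 = $6,774.796
Levies subtotal = $18,230.976036
After credit = $18,230.976036 − $891 = $17,339.976036
Total = $17,339.976036 + $535 = $17,874.976036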